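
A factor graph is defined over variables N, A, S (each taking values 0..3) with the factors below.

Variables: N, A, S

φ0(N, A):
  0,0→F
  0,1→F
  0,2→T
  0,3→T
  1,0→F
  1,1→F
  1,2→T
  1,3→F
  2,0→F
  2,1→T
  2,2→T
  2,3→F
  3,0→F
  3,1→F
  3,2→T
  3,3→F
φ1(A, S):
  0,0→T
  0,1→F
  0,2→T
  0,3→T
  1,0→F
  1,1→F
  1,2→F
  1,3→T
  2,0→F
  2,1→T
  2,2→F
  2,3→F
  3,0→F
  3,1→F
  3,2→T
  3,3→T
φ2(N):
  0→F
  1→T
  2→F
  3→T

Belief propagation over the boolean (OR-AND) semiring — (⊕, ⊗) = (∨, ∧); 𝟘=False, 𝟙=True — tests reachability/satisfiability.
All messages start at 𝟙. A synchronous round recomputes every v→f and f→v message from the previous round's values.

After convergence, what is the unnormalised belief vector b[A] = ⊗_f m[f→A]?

b[A] = [F, F, T, F]

init: all messages = 𝟙 over 4 values
r1 m[φ0→N] = [T, T, T, T]
r1 m[φ0→A] = [F, T, T, T]
r1 m[φ1→A] = [T, T, T, T]
r1 m[φ1→S] = [T, T, T, T]
r1 m[φ2→N] = [F, T, F, T]
r1 m[N→φ0] = [T, T, T, T]
r1 m[N→φ2] = [T, T, T, T]
r1 m[A→φ0] = [T, T, T, T]
r1 m[A→φ1] = [T, T, T, T]
r1 m[S→φ1] = [T, T, T, T]
r2 m[φ0→N] = [T, T, T, T]
r2 m[φ0→A] = [F, T, T, T]
r2 m[φ1→A] = [T, T, T, T]
r2 m[φ1→S] = [T, T, T, T]
r2 m[φ2→N] = [F, T, F, T]
r2 m[N→φ0] = [F, T, F, T]
r2 m[N→φ2] = [T, T, T, T]
r2 m[A→φ0] = [T, T, T, T]
r2 m[A→φ1] = [F, T, T, T]
r2 m[S→φ1] = [T, T, T, T]
r3 m[φ0→N] = [T, T, T, T]
r3 m[φ0→A] = [F, F, T, F]
r3 m[φ1→A] = [T, T, T, T]
r3 m[φ1→S] = [F, T, T, T]
r3 m[φ2→N] = [F, T, F, T]
r3 m[N→φ0] = [F, T, F, T]
r3 m[N→φ2] = [T, T, T, T]
r3 m[A→φ0] = [T, T, T, T]
r3 m[A→φ1] = [F, T, T, T]
r3 m[S→φ1] = [T, T, T, T]
r4 m[φ0→N] = [T, T, T, T]
r4 m[φ0→A] = [F, F, T, F]
r4 m[φ1→A] = [T, T, T, T]
r4 m[φ1→S] = [F, T, T, T]
r4 m[φ2→N] = [F, T, F, T]
r4 m[N→φ0] = [F, T, F, T]
r4 m[N→φ2] = [T, T, T, T]
r4 m[A→φ0] = [T, T, T, T]
r4 m[A→φ1] = [F, F, T, F]
r4 m[S→φ1] = [T, T, T, T]
r5 m[φ0→N] = [T, T, T, T]
r5 m[φ0→A] = [F, F, T, F]
r5 m[φ1→A] = [T, T, T, T]
r5 m[φ1→S] = [F, T, F, F]
r5 m[φ2→N] = [F, T, F, T]
r5 m[N→φ0] = [F, T, F, T]
r5 m[N→φ2] = [T, T, T, T]
r5 m[A→φ0] = [T, T, T, T]
r5 m[A→φ1] = [F, F, T, F]
r5 m[S→φ1] = [T, T, T, T]
r6 m[φ0→N] = [T, T, T, T]
r6 m[φ0→A] = [F, F, T, F]
r6 m[φ1→A] = [T, T, T, T]
r6 m[φ1→S] = [F, T, F, F]
r6 m[φ2→N] = [F, T, F, T]
r6 m[N→φ0] = [F, T, F, T]
r6 m[N→φ2] = [T, T, T, T]
r6 m[A→φ0] = [T, T, T, T]
r6 m[A→φ1] = [F, F, T, F]
r6 m[S→φ1] = [T, T, T, T]
fixed point reached at round 6
b[A] = ⊗ incoming = [F, F, T, F]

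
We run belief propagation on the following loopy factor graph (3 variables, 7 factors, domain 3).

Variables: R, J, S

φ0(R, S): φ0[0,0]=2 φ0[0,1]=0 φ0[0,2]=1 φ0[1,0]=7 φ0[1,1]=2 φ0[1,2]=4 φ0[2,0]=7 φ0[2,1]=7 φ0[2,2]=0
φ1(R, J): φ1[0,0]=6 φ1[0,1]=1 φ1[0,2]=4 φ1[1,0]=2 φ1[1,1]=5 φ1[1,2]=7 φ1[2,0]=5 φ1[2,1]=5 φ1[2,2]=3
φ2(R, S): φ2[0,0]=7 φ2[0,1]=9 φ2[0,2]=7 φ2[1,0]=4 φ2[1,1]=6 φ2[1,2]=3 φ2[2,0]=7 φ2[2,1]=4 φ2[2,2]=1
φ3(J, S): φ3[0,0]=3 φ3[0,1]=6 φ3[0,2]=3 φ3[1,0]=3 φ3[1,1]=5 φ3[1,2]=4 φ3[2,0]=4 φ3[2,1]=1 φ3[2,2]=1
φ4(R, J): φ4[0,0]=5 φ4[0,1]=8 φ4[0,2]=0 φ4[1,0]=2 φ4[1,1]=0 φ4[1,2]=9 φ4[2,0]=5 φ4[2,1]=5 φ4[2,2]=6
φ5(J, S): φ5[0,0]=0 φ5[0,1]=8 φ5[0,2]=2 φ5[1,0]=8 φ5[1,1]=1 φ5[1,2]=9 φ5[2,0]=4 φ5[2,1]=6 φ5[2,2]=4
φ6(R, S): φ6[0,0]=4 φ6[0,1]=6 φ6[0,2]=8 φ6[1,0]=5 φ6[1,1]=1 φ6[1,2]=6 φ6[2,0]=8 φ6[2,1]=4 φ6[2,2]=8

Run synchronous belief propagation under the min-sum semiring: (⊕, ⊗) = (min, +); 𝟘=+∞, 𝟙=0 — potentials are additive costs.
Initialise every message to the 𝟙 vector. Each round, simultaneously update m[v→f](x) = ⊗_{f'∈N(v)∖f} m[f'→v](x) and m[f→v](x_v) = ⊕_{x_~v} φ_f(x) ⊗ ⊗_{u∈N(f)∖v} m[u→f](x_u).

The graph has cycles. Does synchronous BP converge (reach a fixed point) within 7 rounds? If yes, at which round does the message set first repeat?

init: all messages = 𝟙 over 3 values
r1 m[φ0→R] = [0, 2, 0]
r1 m[φ0→S] = [2, 0, 0]
r1 m[φ1→R] = [1, 2, 3]
r1 m[φ1→J] = [2, 1, 3]
r1 m[φ2→R] = [7, 3, 1]
r1 m[φ2→S] = [4, 4, 1]
r1 m[φ3→J] = [3, 3, 1]
r1 m[φ3→S] = [3, 1, 1]
r1 m[φ4→R] = [0, 0, 5]
r1 m[φ4→J] = [2, 0, 0]
r1 m[φ5→J] = [0, 1, 4]
r1 m[φ5→S] = [0, 1, 2]
r1 m[φ6→R] = [4, 1, 4]
r1 m[φ6→S] = [4, 1, 6]
r1 m[R→φ0] = [0, 0, 0]
r1 m[R→φ1] = [0, 0, 0]
r1 m[R→φ2] = [0, 0, 0]
r1 m[R→φ4] = [0, 0, 0]
r1 m[R→φ6] = [0, 0, 0]
r1 m[J→φ1] = [0, 0, 0]
r1 m[J→φ3] = [0, 0, 0]
r1 m[J→φ4] = [0, 0, 0]
r1 m[J→φ5] = [0, 0, 0]
r1 m[S→φ0] = [0, 0, 0]
r1 m[S→φ2] = [0, 0, 0]
r1 m[S→φ3] = [0, 0, 0]
r1 m[S→φ5] = [0, 0, 0]
r1 m[S→φ6] = [0, 0, 0]
r2 m[φ0→R] = [0, 2, 0]
r2 m[φ0→S] = [2, 0, 0]
r2 m[φ1→R] = [1, 2, 3]
r2 m[φ1→J] = [2, 1, 3]
r2 m[φ2→R] = [7, 3, 1]
r2 m[φ2→S] = [4, 4, 1]
r2 m[φ3→J] = [3, 3, 1]
r2 m[φ3→S] = [3, 1, 1]
r2 m[φ4→R] = [0, 0, 5]
r2 m[φ4→J] = [2, 0, 0]
r2 m[φ5→J] = [0, 1, 4]
r2 m[φ5→S] = [0, 1, 2]
r2 m[φ6→R] = [4, 1, 4]
r2 m[φ6→S] = [4, 1, 6]
r2 m[R→φ0] = [12, 6, 13]
r2 m[R→φ1] = [11, 6, 10]
r2 m[R→φ2] = [5, 5, 12]
r2 m[R→φ4] = [12, 8, 8]
r2 m[R→φ6] = [8, 7, 9]
r2 m[J→φ1] = [5, 4, 5]
r2 m[J→φ3] = [4, 2, 7]
r2 m[J→φ4] = [5, 5, 8]
r2 m[J→φ5] = [7, 4, 4]
r2 m[S→φ0] = [11, 7, 10]
r2 m[S→φ2] = [9, 3, 9]
r2 m[S→φ3] = [10, 6, 9]
r2 m[S→φ5] = [13, 6, 8]
r2 m[S→φ6] = [9, 6, 4]
r3 m[φ0→R] = [7, 9, 10]
r3 m[φ0→S] = [13, 8, 10]
r3 m[φ1→R] = [5, 7, 8]
r3 m[φ1→J] = [8, 11, 13]
r3 m[φ2→R] = [12, 9, 7]
r3 m[φ2→S] = [9, 11, 8]
r3 m[φ3→J] = [12, 11, 7]
r3 m[φ3→S] = [5, 7, 6]
r3 m[φ4→R] = [8, 5, 10]
r3 m[φ4→J] = [10, 8, 12]
r3 m[φ5→J] = [10, 7, 12]
r3 m[φ5→S] = [7, 5, 8]
r3 m[φ6→R] = [12, 7, 10]
r3 m[φ6→S] = [12, 8, 13]
r3 m[R→φ0] = [12, 6, 13]
r3 m[R→φ1] = [11, 6, 10]
r3 m[R→φ2] = [5, 5, 12]
r3 m[R→φ4] = [12, 8, 8]
r3 m[R→φ6] = [8, 7, 9]
r3 m[J→φ1] = [5, 4, 5]
r3 m[J→φ3] = [4, 2, 7]
r3 m[J→φ4] = [5, 5, 8]
r3 m[J→φ5] = [7, 4, 4]
r3 m[S→φ0] = [11, 7, 10]
r3 m[S→φ2] = [9, 3, 9]
r3 m[S→φ3] = [10, 6, 9]
r3 m[S→φ5] = [13, 6, 8]
r3 m[S→φ6] = [9, 6, 4]
r4 m[φ0→R] = [7, 9, 10]
r4 m[φ0→S] = [13, 8, 10]
r4 m[φ1→R] = [5, 7, 8]
r4 m[φ1→J] = [8, 11, 13]
r4 m[φ2→R] = [12, 9, 7]
r4 m[φ2→S] = [9, 11, 8]
r4 m[φ3→J] = [12, 11, 7]
r4 m[φ3→S] = [5, 7, 6]
r4 m[φ4→R] = [8, 5, 10]
r4 m[φ4→J] = [10, 8, 12]
r4 m[φ5→J] = [10, 7, 12]
r4 m[φ5→S] = [7, 5, 8]
r4 m[φ6→R] = [12, 7, 10]
r4 m[φ6→S] = [12, 8, 13]
r4 m[R→φ0] = [37, 28, 35]
r4 m[R→φ1] = [39, 30, 37]
r4 m[R→φ2] = [32, 28, 38]
r4 m[R→φ4] = [36, 32, 35]
r4 m[R→φ6] = [32, 30, 35]
r4 m[J→φ1] = [32, 26, 31]
r4 m[J→φ3] = [28, 26, 37]
r4 m[J→φ4] = [30, 29, 32]
r4 m[J→φ5] = [30, 30, 32]
r4 m[S→φ0] = [33, 31, 35]
r4 m[S→φ2] = [37, 28, 37]
r4 m[S→φ3] = [41, 32, 39]
r4 m[S→φ5] = [39, 34, 37]
r4 m[S→φ6] = [34, 31, 32]
r5 m[φ0→R] = [31, 33, 35]
r5 m[φ0→S] = [35, 30, 32]
r5 m[φ1→R] = [27, 31, 31]
r5 m[φ1→J] = [32, 35, 37]
r5 m[φ2→R] = [37, 34, 32]
r5 m[φ2→S] = [32, 34, 31]
r5 m[φ3→J] = [38, 37, 33]
r5 m[φ3→S] = [29, 31, 30]
r5 m[φ4→R] = [32, 29, 34]
r5 m[φ4→J] = [34, 32, 36]
r5 m[φ5→J] = [39, 35, 40]
r5 m[φ5→S] = [30, 31, 32]
r5 m[φ6→R] = [37, 32, 35]
r5 m[φ6→S] = [35, 31, 36]
r5 m[R→φ0] = [37, 28, 35]
r5 m[R→φ1] = [39, 30, 37]
r5 m[R→φ2] = [32, 28, 38]
r5 m[R→φ4] = [36, 32, 35]
r5 m[R→φ6] = [32, 30, 35]
r5 m[J→φ1] = [32, 26, 31]
r5 m[J→φ3] = [28, 26, 37]
r5 m[J→φ4] = [30, 29, 32]
r5 m[J→φ5] = [30, 30, 32]
r5 m[S→φ0] = [33, 31, 35]
r5 m[S→φ2] = [37, 28, 37]
r5 m[S→φ3] = [41, 32, 39]
r5 m[S→φ5] = [39, 34, 37]
r5 m[S→φ6] = [34, 31, 32]
r6 m[φ0→R] = [31, 33, 35]
r6 m[φ0→S] = [35, 30, 32]
r6 m[φ1→R] = [27, 31, 31]
r6 m[φ1→J] = [32, 35, 37]
r6 m[φ2→R] = [37, 34, 32]
r6 m[φ2→S] = [32, 34, 31]
r6 m[φ3→J] = [38, 37, 33]
r6 m[φ3→S] = [29, 31, 30]
r6 m[φ4→R] = [32, 29, 34]
r6 m[φ4→J] = [34, 32, 36]
r6 m[φ5→J] = [39, 35, 40]
r6 m[φ5→S] = [30, 31, 32]
r6 m[φ6→R] = [37, 32, 35]
r6 m[φ6→S] = [35, 31, 36]
r6 m[R→φ0] = [133, 126, 132]
r6 m[R→φ1] = [137, 128, 136]
r6 m[R→φ2] = [127, 125, 135]
r6 m[R→φ4] = [132, 130, 133]
r6 m[R→φ6] = [127, 127, 132]
r6 m[J→φ1] = [111, 104, 109]
r6 m[J→φ3] = [105, 102, 113]
r6 m[J→φ4] = [109, 107, 110]
r6 m[J→φ5] = [104, 104, 106]
r6 m[S→φ0] = [126, 127, 129]
r6 m[S→φ2] = [129, 123, 130]
r6 m[S→φ3] = [132, 126, 131]
r6 m[S→φ5] = [131, 126, 129]
r6 m[S→φ6] = [126, 126, 125]
r7 m[φ0→R] = [127, 129, 129]
r7 m[φ0→S] = [133, 128, 130]
r7 m[φ1→R] = [105, 109, 109]
r7 m[φ1→J] = [130, 133, 135]
r7 m[φ2→R] = [132, 129, 127]
r7 m[φ2→S] = [129, 131, 128]
r7 m[φ3→J] = [132, 131, 127]
r7 m[φ3→S] = [105, 107, 106]
r7 m[φ4→R] = [110, 107, 112]
r7 m[φ4→J] = [132, 130, 132]
r7 m[φ5→J] = [131, 127, 132]
r7 m[φ5→S] = [104, 105, 106]
r7 m[φ6→R] = [130, 127, 130]
r7 m[φ6→S] = [131, 128, 133]
r7 m[R→φ0] = [133, 126, 132]
r7 m[R→φ1] = [137, 128, 136]
r7 m[R→φ2] = [127, 125, 135]
r7 m[R→φ4] = [132, 130, 133]
r7 m[R→φ6] = [127, 127, 132]
r7 m[J→φ1] = [111, 104, 109]
r7 m[J→φ3] = [105, 102, 113]
r7 m[J→φ4] = [109, 107, 110]
r7 m[J→φ5] = [104, 104, 106]
r7 m[S→φ0] = [126, 127, 129]
r7 m[S→φ2] = [129, 123, 130]
r7 m[S→φ3] = [132, 126, 131]
r7 m[S→φ5] = [131, 126, 129]
r7 m[S→φ6] = [126, 126, 125]
no fixed point within 7 rounds

NOT CONVERGED within 7 rounds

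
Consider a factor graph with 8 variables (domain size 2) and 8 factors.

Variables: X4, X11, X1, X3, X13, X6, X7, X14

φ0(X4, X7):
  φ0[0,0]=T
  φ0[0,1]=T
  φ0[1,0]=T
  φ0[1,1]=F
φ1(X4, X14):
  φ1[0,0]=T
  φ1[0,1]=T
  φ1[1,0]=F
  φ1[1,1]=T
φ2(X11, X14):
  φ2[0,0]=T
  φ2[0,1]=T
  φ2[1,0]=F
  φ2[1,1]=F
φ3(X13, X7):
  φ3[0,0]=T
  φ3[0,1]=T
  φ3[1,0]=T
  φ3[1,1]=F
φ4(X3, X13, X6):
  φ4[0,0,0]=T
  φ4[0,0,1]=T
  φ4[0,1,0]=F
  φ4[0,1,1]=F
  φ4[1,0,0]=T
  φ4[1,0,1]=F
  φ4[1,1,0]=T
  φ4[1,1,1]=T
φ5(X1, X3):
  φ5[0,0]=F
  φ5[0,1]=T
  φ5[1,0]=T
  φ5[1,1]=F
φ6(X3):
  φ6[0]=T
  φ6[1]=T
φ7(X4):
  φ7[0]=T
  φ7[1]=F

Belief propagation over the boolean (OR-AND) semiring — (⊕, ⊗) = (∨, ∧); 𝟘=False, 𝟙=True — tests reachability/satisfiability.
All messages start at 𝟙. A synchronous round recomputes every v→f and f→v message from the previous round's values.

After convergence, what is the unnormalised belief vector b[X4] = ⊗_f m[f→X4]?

init: all messages = 𝟙 over 2 values
r1 m[φ0→X4] = [T, T]
r1 m[φ0→X7] = [T, T]
r1 m[φ1→X4] = [T, T]
r1 m[φ1→X14] = [T, T]
r1 m[φ2→X11] = [T, F]
r1 m[φ2→X14] = [T, T]
r1 m[φ3→X13] = [T, T]
r1 m[φ3→X7] = [T, T]
r1 m[φ4→X3] = [T, T]
r1 m[φ4→X13] = [T, T]
r1 m[φ4→X6] = [T, T]
r1 m[φ5→X1] = [T, T]
r1 m[φ5→X3] = [T, T]
r1 m[φ6→X3] = [T, T]
r1 m[φ7→X4] = [T, F]
r1 m[X4→φ0] = [T, T]
r1 m[X4→φ1] = [T, T]
r1 m[X4→φ7] = [T, T]
r1 m[X11→φ2] = [T, T]
r1 m[X1→φ5] = [T, T]
r1 m[X3→φ4] = [T, T]
r1 m[X3→φ5] = [T, T]
r1 m[X3→φ6] = [T, T]
r1 m[X13→φ3] = [T, T]
r1 m[X13→φ4] = [T, T]
r1 m[X6→φ4] = [T, T]
r1 m[X7→φ0] = [T, T]
r1 m[X7→φ3] = [T, T]
r1 m[X14→φ1] = [T, T]
r1 m[X14→φ2] = [T, T]
r2 m[φ0→X4] = [T, T]
r2 m[φ0→X7] = [T, T]
r2 m[φ1→X4] = [T, T]
r2 m[φ1→X14] = [T, T]
r2 m[φ2→X11] = [T, F]
r2 m[φ2→X14] = [T, T]
r2 m[φ3→X13] = [T, T]
r2 m[φ3→X7] = [T, T]
r2 m[φ4→X3] = [T, T]
r2 m[φ4→X13] = [T, T]
r2 m[φ4→X6] = [T, T]
r2 m[φ5→X1] = [T, T]
r2 m[φ5→X3] = [T, T]
r2 m[φ6→X3] = [T, T]
r2 m[φ7→X4] = [T, F]
r2 m[X4→φ0] = [T, F]
r2 m[X4→φ1] = [T, F]
r2 m[X4→φ7] = [T, T]
r2 m[X11→φ2] = [T, T]
r2 m[X1→φ5] = [T, T]
r2 m[X3→φ4] = [T, T]
r2 m[X3→φ5] = [T, T]
r2 m[X3→φ6] = [T, T]
r2 m[X13→φ3] = [T, T]
r2 m[X13→φ4] = [T, T]
r2 m[X6→φ4] = [T, T]
r2 m[X7→φ0] = [T, T]
r2 m[X7→φ3] = [T, T]
r2 m[X14→φ1] = [T, T]
r2 m[X14→φ2] = [T, T]
r3 m[φ0→X4] = [T, T]
r3 m[φ0→X7] = [T, T]
r3 m[φ1→X4] = [T, T]
r3 m[φ1→X14] = [T, T]
r3 m[φ2→X11] = [T, F]
r3 m[φ2→X14] = [T, T]
r3 m[φ3→X13] = [T, T]
r3 m[φ3→X7] = [T, T]
r3 m[φ4→X3] = [T, T]
r3 m[φ4→X13] = [T, T]
r3 m[φ4→X6] = [T, T]
r3 m[φ5→X1] = [T, T]
r3 m[φ5→X3] = [T, T]
r3 m[φ6→X3] = [T, T]
r3 m[φ7→X4] = [T, F]
r3 m[X4→φ0] = [T, F]
r3 m[X4→φ1] = [T, F]
r3 m[X4→φ7] = [T, T]
r3 m[X11→φ2] = [T, T]
r3 m[X1→φ5] = [T, T]
r3 m[X3→φ4] = [T, T]
r3 m[X3→φ5] = [T, T]
r3 m[X3→φ6] = [T, T]
r3 m[X13→φ3] = [T, T]
r3 m[X13→φ4] = [T, T]
r3 m[X6→φ4] = [T, T]
r3 m[X7→φ0] = [T, T]
r3 m[X7→φ3] = [T, T]
r3 m[X14→φ1] = [T, T]
r3 m[X14→φ2] = [T, T]
fixed point reached at round 3
b[X4] = ⊗ incoming = [T, F]

b[X4] = [T, F]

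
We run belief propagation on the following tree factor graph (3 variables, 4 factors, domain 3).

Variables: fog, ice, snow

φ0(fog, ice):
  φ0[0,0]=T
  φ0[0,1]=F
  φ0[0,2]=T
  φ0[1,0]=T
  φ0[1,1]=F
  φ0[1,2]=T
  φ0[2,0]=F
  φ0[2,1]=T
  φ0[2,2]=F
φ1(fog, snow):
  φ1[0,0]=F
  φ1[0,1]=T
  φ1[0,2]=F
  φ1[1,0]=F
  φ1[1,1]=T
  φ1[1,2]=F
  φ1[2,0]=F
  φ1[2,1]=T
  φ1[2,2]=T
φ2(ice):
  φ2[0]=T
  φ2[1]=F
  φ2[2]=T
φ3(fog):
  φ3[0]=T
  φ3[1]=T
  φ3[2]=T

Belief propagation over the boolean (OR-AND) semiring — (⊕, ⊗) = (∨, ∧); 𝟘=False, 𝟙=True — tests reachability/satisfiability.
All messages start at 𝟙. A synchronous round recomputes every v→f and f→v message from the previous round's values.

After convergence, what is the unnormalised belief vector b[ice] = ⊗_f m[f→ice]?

b[ice] = [T, F, T]

init: all messages = 𝟙 over 3 values
r1 m[φ0→fog] = [T, T, T]
r1 m[φ0→ice] = [T, T, T]
r1 m[φ1→fog] = [T, T, T]
r1 m[φ1→snow] = [F, T, T]
r1 m[φ2→ice] = [T, F, T]
r1 m[φ3→fog] = [T, T, T]
r1 m[fog→φ0] = [T, T, T]
r1 m[fog→φ1] = [T, T, T]
r1 m[fog→φ3] = [T, T, T]
r1 m[ice→φ0] = [T, T, T]
r1 m[ice→φ2] = [T, T, T]
r1 m[snow→φ1] = [T, T, T]
r2 m[φ0→fog] = [T, T, T]
r2 m[φ0→ice] = [T, T, T]
r2 m[φ1→fog] = [T, T, T]
r2 m[φ1→snow] = [F, T, T]
r2 m[φ2→ice] = [T, F, T]
r2 m[φ3→fog] = [T, T, T]
r2 m[fog→φ0] = [T, T, T]
r2 m[fog→φ1] = [T, T, T]
r2 m[fog→φ3] = [T, T, T]
r2 m[ice→φ0] = [T, F, T]
r2 m[ice→φ2] = [T, T, T]
r2 m[snow→φ1] = [T, T, T]
r3 m[φ0→fog] = [T, T, F]
r3 m[φ0→ice] = [T, T, T]
r3 m[φ1→fog] = [T, T, T]
r3 m[φ1→snow] = [F, T, T]
r3 m[φ2→ice] = [T, F, T]
r3 m[φ3→fog] = [T, T, T]
r3 m[fog→φ0] = [T, T, T]
r3 m[fog→φ1] = [T, T, T]
r3 m[fog→φ3] = [T, T, T]
r3 m[ice→φ0] = [T, F, T]
r3 m[ice→φ2] = [T, T, T]
r3 m[snow→φ1] = [T, T, T]
r4 m[φ0→fog] = [T, T, F]
r4 m[φ0→ice] = [T, T, T]
r4 m[φ1→fog] = [T, T, T]
r4 m[φ1→snow] = [F, T, T]
r4 m[φ2→ice] = [T, F, T]
r4 m[φ3→fog] = [T, T, T]
r4 m[fog→φ0] = [T, T, T]
r4 m[fog→φ1] = [T, T, F]
r4 m[fog→φ3] = [T, T, F]
r4 m[ice→φ0] = [T, F, T]
r4 m[ice→φ2] = [T, T, T]
r4 m[snow→φ1] = [T, T, T]
r5 m[φ0→fog] = [T, T, F]
r5 m[φ0→ice] = [T, T, T]
r5 m[φ1→fog] = [T, T, T]
r5 m[φ1→snow] = [F, T, F]
r5 m[φ2→ice] = [T, F, T]
r5 m[φ3→fog] = [T, T, T]
r5 m[fog→φ0] = [T, T, T]
r5 m[fog→φ1] = [T, T, F]
r5 m[fog→φ3] = [T, T, F]
r5 m[ice→φ0] = [T, F, T]
r5 m[ice→φ2] = [T, T, T]
r5 m[snow→φ1] = [T, T, T]
r6 m[φ0→fog] = [T, T, F]
r6 m[φ0→ice] = [T, T, T]
r6 m[φ1→fog] = [T, T, T]
r6 m[φ1→snow] = [F, T, F]
r6 m[φ2→ice] = [T, F, T]
r6 m[φ3→fog] = [T, T, T]
r6 m[fog→φ0] = [T, T, T]
r6 m[fog→φ1] = [T, T, F]
r6 m[fog→φ3] = [T, T, F]
r6 m[ice→φ0] = [T, F, T]
r6 m[ice→φ2] = [T, T, T]
r6 m[snow→φ1] = [T, T, T]
fixed point reached at round 6
b[ice] = ⊗ incoming = [T, F, T]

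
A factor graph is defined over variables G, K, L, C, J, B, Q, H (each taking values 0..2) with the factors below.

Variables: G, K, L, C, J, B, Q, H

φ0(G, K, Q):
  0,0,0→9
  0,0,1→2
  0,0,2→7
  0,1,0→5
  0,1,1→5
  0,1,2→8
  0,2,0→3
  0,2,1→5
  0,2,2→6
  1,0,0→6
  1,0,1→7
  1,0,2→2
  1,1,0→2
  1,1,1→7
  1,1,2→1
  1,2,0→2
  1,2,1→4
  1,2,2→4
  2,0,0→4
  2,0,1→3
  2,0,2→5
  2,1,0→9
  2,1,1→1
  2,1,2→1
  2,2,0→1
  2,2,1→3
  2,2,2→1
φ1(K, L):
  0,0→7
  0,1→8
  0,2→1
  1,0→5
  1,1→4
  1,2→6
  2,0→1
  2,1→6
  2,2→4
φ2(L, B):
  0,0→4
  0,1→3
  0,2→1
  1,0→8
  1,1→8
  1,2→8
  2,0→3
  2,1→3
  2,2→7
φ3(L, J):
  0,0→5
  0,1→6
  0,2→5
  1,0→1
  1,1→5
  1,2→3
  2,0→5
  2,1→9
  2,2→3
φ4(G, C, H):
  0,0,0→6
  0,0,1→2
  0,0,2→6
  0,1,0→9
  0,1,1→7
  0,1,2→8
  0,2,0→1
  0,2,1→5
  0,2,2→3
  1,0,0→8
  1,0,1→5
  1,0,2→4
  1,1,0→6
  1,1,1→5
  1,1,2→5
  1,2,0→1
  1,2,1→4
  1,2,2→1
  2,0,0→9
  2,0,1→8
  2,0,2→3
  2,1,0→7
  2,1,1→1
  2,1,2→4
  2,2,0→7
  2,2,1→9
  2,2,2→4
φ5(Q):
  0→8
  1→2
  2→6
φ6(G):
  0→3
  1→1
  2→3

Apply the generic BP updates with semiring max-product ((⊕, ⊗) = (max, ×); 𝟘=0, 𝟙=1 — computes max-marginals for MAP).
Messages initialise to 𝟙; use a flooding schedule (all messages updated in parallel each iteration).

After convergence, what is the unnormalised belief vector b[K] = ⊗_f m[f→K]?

init: all messages = 𝟙 over 3 values
r1 m[φ0→G] = [9, 7, 9]
r1 m[φ0→K] = [9, 9, 6]
r1 m[φ0→Q] = [9, 7, 8]
r1 m[φ1→K] = [8, 6, 6]
r1 m[φ1→L] = [7, 8, 6]
r1 m[φ2→L] = [4, 8, 7]
r1 m[φ2→B] = [8, 8, 8]
r1 m[φ3→L] = [6, 5, 9]
r1 m[φ3→J] = [5, 9, 5]
r1 m[φ4→G] = [9, 8, 9]
r1 m[φ4→C] = [9, 9, 9]
r1 m[φ4→H] = [9, 9, 8]
r1 m[φ5→Q] = [8, 2, 6]
r1 m[φ6→G] = [3, 1, 3]
r1 m[G→φ0] = [1, 1, 1]
r1 m[G→φ4] = [1, 1, 1]
r1 m[G→φ6] = [1, 1, 1]
r1 m[K→φ0] = [1, 1, 1]
r1 m[K→φ1] = [1, 1, 1]
r1 m[L→φ1] = [1, 1, 1]
r1 m[L→φ2] = [1, 1, 1]
r1 m[L→φ3] = [1, 1, 1]
r1 m[C→φ4] = [1, 1, 1]
r1 m[J→φ3] = [1, 1, 1]
r1 m[B→φ2] = [1, 1, 1]
r1 m[Q→φ0] = [1, 1, 1]
r1 m[Q→φ5] = [1, 1, 1]
r1 m[H→φ4] = [1, 1, 1]
r2 m[φ0→G] = [9, 7, 9]
r2 m[φ0→K] = [9, 9, 6]
r2 m[φ0→Q] = [9, 7, 8]
r2 m[φ1→K] = [8, 6, 6]
r2 m[φ1→L] = [7, 8, 6]
r2 m[φ2→L] = [4, 8, 7]
r2 m[φ2→B] = [8, 8, 8]
r2 m[φ3→L] = [6, 5, 9]
r2 m[φ3→J] = [5, 9, 5]
r2 m[φ4→G] = [9, 8, 9]
r2 m[φ4→C] = [9, 9, 9]
r2 m[φ4→H] = [9, 9, 8]
r2 m[φ5→Q] = [8, 2, 6]
r2 m[φ6→G] = [3, 1, 3]
r2 m[G→φ0] = [27, 8, 27]
r2 m[G→φ4] = [27, 7, 27]
r2 m[G→φ6] = [81, 56, 81]
r2 m[K→φ0] = [8, 6, 6]
r2 m[K→φ1] = [9, 9, 6]
r2 m[L→φ1] = [24, 40, 63]
r2 m[L→φ2] = [42, 40, 54]
r2 m[L→φ3] = [28, 64, 42]
r2 m[C→φ4] = [1, 1, 1]
r2 m[J→φ3] = [1, 1, 1]
r2 m[B→φ2] = [1, 1, 1]
r2 m[Q→φ0] = [8, 2, 6]
r2 m[Q→φ5] = [9, 7, 8]
r2 m[H→φ4] = [1, 1, 1]
r3 m[φ0→G] = [576, 384, 432]
r3 m[φ0→K] = [1944, 1944, 972]
r3 m[φ0→Q] = [1944, 810, 1512]
r3 m[φ1→K] = [320, 378, 252]
r3 m[φ1→L] = [63, 72, 54]
r3 m[φ2→L] = [4, 8, 7]
r3 m[φ2→B] = [320, 320, 378]
r3 m[φ3→L] = [6, 5, 9]
r3 m[φ3→J] = [210, 378, 192]
r3 m[φ4→G] = [9, 8, 9]
r3 m[φ4→C] = [243, 243, 243]
r3 m[φ4→H] = [243, 243, 216]
r3 m[φ5→Q] = [8, 2, 6]
r3 m[φ6→G] = [3, 1, 3]
r3 m[G→φ0] = [27, 8, 27]
r3 m[G→φ4] = [27, 7, 27]
r3 m[G→φ6] = [81, 56, 81]
r3 m[K→φ0] = [8, 6, 6]
r3 m[K→φ1] = [9, 9, 6]
r3 m[L→φ1] = [24, 40, 63]
r3 m[L→φ2] = [42, 40, 54]
r3 m[L→φ3] = [28, 64, 42]
r3 m[C→φ4] = [1, 1, 1]
r3 m[J→φ3] = [1, 1, 1]
r3 m[B→φ2] = [1, 1, 1]
r3 m[Q→φ0] = [8, 2, 6]
r3 m[Q→φ5] = [9, 7, 8]
r3 m[H→φ4] = [1, 1, 1]
r4 m[φ0→G] = [576, 384, 432]
r4 m[φ0→K] = [1944, 1944, 972]
r4 m[φ0→Q] = [1944, 810, 1512]
r4 m[φ1→K] = [320, 378, 252]
r4 m[φ1→L] = [63, 72, 54]
r4 m[φ2→L] = [4, 8, 7]
r4 m[φ2→B] = [320, 320, 378]
r4 m[φ3→L] = [6, 5, 9]
r4 m[φ3→J] = [210, 378, 192]
r4 m[φ4→G] = [9, 8, 9]
r4 m[φ4→C] = [243, 243, 243]
r4 m[φ4→H] = [243, 243, 216]
r4 m[φ5→Q] = [8, 2, 6]
r4 m[φ6→G] = [3, 1, 3]
r4 m[G→φ0] = [27, 8, 27]
r4 m[G→φ4] = [1728, 384, 1296]
r4 m[G→φ6] = [5184, 3072, 3888]
r4 m[K→φ0] = [320, 378, 252]
r4 m[K→φ1] = [1944, 1944, 972]
r4 m[L→φ1] = [24, 40, 63]
r4 m[L→φ2] = [378, 360, 486]
r4 m[L→φ3] = [252, 576, 378]
r4 m[C→φ4] = [1, 1, 1]
r4 m[J→φ3] = [1, 1, 1]
r4 m[B→φ2] = [1, 1, 1]
r4 m[Q→φ0] = [8, 2, 6]
r4 m[Q→φ5] = [1944, 810, 1512]
r4 m[H→φ4] = [1, 1, 1]
r5 m[φ0→G] = [23040, 15360, 27216]
r5 m[φ0→K] = [1944, 1944, 972]
r5 m[φ0→Q] = [91854, 51030, 81648]
r5 m[φ1→K] = [320, 378, 252]
r5 m[φ1→L] = [13608, 15552, 11664]
r5 m[φ2→L] = [4, 8, 7]
r5 m[φ2→B] = [2880, 2880, 3402]
r5 m[φ3→L] = [6, 5, 9]
r5 m[φ3→J] = [1890, 3402, 1728]
r5 m[φ4→G] = [9, 8, 9]
r5 m[φ4→C] = [11664, 15552, 11664]
r5 m[φ4→H] = [15552, 12096, 13824]
r5 m[φ5→Q] = [8, 2, 6]
r5 m[φ6→G] = [3, 1, 3]
r5 m[G→φ0] = [27, 8, 27]
r5 m[G→φ4] = [1728, 384, 1296]
r5 m[G→φ6] = [5184, 3072, 3888]
r5 m[K→φ0] = [320, 378, 252]
r5 m[K→φ1] = [1944, 1944, 972]
r5 m[L→φ1] = [24, 40, 63]
r5 m[L→φ2] = [378, 360, 486]
r5 m[L→φ3] = [252, 576, 378]
r5 m[C→φ4] = [1, 1, 1]
r5 m[J→φ3] = [1, 1, 1]
r5 m[B→φ2] = [1, 1, 1]
r5 m[Q→φ0] = [8, 2, 6]
r5 m[Q→φ5] = [1944, 810, 1512]
r5 m[H→φ4] = [1, 1, 1]
r6 m[φ0→G] = [23040, 15360, 27216]
r6 m[φ0→K] = [1944, 1944, 972]
r6 m[φ0→Q] = [91854, 51030, 81648]
r6 m[φ1→K] = [320, 378, 252]
r6 m[φ1→L] = [13608, 15552, 11664]
r6 m[φ2→L] = [4, 8, 7]
r6 m[φ2→B] = [2880, 2880, 3402]
r6 m[φ3→L] = [6, 5, 9]
r6 m[φ3→J] = [1890, 3402, 1728]
r6 m[φ4→G] = [9, 8, 9]
r6 m[φ4→C] = [11664, 15552, 11664]
r6 m[φ4→H] = [15552, 12096, 13824]
r6 m[φ5→Q] = [8, 2, 6]
r6 m[φ6→G] = [3, 1, 3]
r6 m[G→φ0] = [27, 8, 27]
r6 m[G→φ4] = [69120, 15360, 81648]
r6 m[G→φ6] = [207360, 122880, 244944]
r6 m[K→φ0] = [320, 378, 252]
r6 m[K→φ1] = [1944, 1944, 972]
r6 m[L→φ1] = [24, 40, 63]
r6 m[L→φ2] = [81648, 77760, 104976]
r6 m[L→φ3] = [54432, 124416, 81648]
r6 m[C→φ4] = [1, 1, 1]
r6 m[J→φ3] = [1, 1, 1]
r6 m[B→φ2] = [1, 1, 1]
r6 m[Q→φ0] = [8, 2, 6]
r6 m[Q→φ5] = [91854, 51030, 81648]
r6 m[H→φ4] = [1, 1, 1]
r7 m[φ0→G] = [23040, 15360, 27216]
r7 m[φ0→K] = [1944, 1944, 972]
r7 m[φ0→Q] = [91854, 51030, 81648]
r7 m[φ1→K] = [320, 378, 252]
r7 m[φ1→L] = [13608, 15552, 11664]
r7 m[φ2→L] = [4, 8, 7]
r7 m[φ2→B] = [622080, 622080, 734832]
r7 m[φ3→L] = [6, 5, 9]
r7 m[φ3→J] = [408240, 734832, 373248]
r7 m[φ4→G] = [9, 8, 9]
r7 m[φ4→C] = [734832, 622080, 734832]
r7 m[φ4→H] = [734832, 734832, 552960]
r7 m[φ5→Q] = [8, 2, 6]
r7 m[φ6→G] = [3, 1, 3]
r7 m[G→φ0] = [27, 8, 27]
r7 m[G→φ4] = [69120, 15360, 81648]
r7 m[G→φ6] = [207360, 122880, 244944]
r7 m[K→φ0] = [320, 378, 252]
r7 m[K→φ1] = [1944, 1944, 972]
r7 m[L→φ1] = [24, 40, 63]
r7 m[L→φ2] = [81648, 77760, 104976]
r7 m[L→φ3] = [54432, 124416, 81648]
r7 m[C→φ4] = [1, 1, 1]
r7 m[J→φ3] = [1, 1, 1]
r7 m[B→φ2] = [1, 1, 1]
r7 m[Q→φ0] = [8, 2, 6]
r7 m[Q→φ5] = [91854, 51030, 81648]
r7 m[H→φ4] = [1, 1, 1]
r8 m[φ0→G] = [23040, 15360, 27216]
r8 m[φ0→K] = [1944, 1944, 972]
r8 m[φ0→Q] = [91854, 51030, 81648]
r8 m[φ1→K] = [320, 378, 252]
r8 m[φ1→L] = [13608, 15552, 11664]
r8 m[φ2→L] = [4, 8, 7]
r8 m[φ2→B] = [622080, 622080, 734832]
r8 m[φ3→L] = [6, 5, 9]
r8 m[φ3→J] = [408240, 734832, 373248]
r8 m[φ4→G] = [9, 8, 9]
r8 m[φ4→C] = [734832, 622080, 734832]
r8 m[φ4→H] = [734832, 734832, 552960]
r8 m[φ5→Q] = [8, 2, 6]
r8 m[φ6→G] = [3, 1, 3]
r8 m[G→φ0] = [27, 8, 27]
r8 m[G→φ4] = [69120, 15360, 81648]
r8 m[G→φ6] = [207360, 122880, 244944]
r8 m[K→φ0] = [320, 378, 252]
r8 m[K→φ1] = [1944, 1944, 972]
r8 m[L→φ1] = [24, 40, 63]
r8 m[L→φ2] = [81648, 77760, 104976]
r8 m[L→φ3] = [54432, 124416, 81648]
r8 m[C→φ4] = [1, 1, 1]
r8 m[J→φ3] = [1, 1, 1]
r8 m[B→φ2] = [1, 1, 1]
r8 m[Q→φ0] = [8, 2, 6]
r8 m[Q→φ5] = [91854, 51030, 81648]
r8 m[H→φ4] = [1, 1, 1]
fixed point reached at round 8
b[K] = ⊗ incoming = [622080, 734832, 244944]

b[K] = [622080, 734832, 244944]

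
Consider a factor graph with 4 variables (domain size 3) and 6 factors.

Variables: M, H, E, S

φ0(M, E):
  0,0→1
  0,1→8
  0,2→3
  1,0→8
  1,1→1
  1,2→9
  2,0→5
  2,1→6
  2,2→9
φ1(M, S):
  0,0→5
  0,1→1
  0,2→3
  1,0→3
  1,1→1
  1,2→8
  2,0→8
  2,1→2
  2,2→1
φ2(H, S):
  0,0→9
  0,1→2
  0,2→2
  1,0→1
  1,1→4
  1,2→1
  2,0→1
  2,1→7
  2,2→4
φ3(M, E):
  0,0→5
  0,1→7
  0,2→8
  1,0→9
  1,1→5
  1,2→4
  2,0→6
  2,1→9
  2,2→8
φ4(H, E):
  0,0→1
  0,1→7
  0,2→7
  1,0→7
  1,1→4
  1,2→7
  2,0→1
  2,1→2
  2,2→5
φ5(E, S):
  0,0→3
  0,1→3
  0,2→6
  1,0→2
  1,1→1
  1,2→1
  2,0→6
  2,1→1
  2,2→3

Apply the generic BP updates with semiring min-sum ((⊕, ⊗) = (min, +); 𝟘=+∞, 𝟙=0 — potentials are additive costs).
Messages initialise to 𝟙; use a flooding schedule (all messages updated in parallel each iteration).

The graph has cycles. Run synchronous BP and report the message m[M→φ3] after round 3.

init: all messages = 𝟙 over 3 values
r1 m[φ0→M] = [1, 1, 5]
r1 m[φ0→E] = [1, 1, 3]
r1 m[φ1→M] = [1, 1, 1]
r1 m[φ1→S] = [3, 1, 1]
r1 m[φ2→H] = [2, 1, 1]
r1 m[φ2→S] = [1, 2, 1]
r1 m[φ3→M] = [5, 4, 6]
r1 m[φ3→E] = [5, 5, 4]
r1 m[φ4→H] = [1, 4, 1]
r1 m[φ4→E] = [1, 2, 5]
r1 m[φ5→E] = [3, 1, 1]
r1 m[φ5→S] = [2, 1, 1]
r1 m[M→φ0] = [0, 0, 0]
r1 m[M→φ1] = [0, 0, 0]
r1 m[M→φ3] = [0, 0, 0]
r1 m[H→φ2] = [0, 0, 0]
r1 m[H→φ4] = [0, 0, 0]
r1 m[E→φ0] = [0, 0, 0]
r1 m[E→φ3] = [0, 0, 0]
r1 m[E→φ4] = [0, 0, 0]
r1 m[E→φ5] = [0, 0, 0]
r1 m[S→φ1] = [0, 0, 0]
r1 m[S→φ2] = [0, 0, 0]
r1 m[S→φ5] = [0, 0, 0]
r2 m[φ0→M] = [1, 1, 5]
r2 m[φ0→E] = [1, 1, 3]
r2 m[φ1→M] = [1, 1, 1]
r2 m[φ1→S] = [3, 1, 1]
r2 m[φ2→H] = [2, 1, 1]
r2 m[φ2→S] = [1, 2, 1]
r2 m[φ3→M] = [5, 4, 6]
r2 m[φ3→E] = [5, 5, 4]
r2 m[φ4→H] = [1, 4, 1]
r2 m[φ4→E] = [1, 2, 5]
r2 m[φ5→E] = [3, 1, 1]
r2 m[φ5→S] = [2, 1, 1]
r2 m[M→φ0] = [6, 5, 7]
r2 m[M→φ1] = [6, 5, 11]
r2 m[M→φ3] = [2, 2, 6]
r2 m[H→φ2] = [1, 4, 1]
r2 m[H→φ4] = [2, 1, 1]
r2 m[E→φ0] = [9, 8, 10]
r2 m[E→φ3] = [5, 4, 9]
r2 m[E→φ4] = [9, 7, 8]
r2 m[E→φ5] = [7, 8, 12]
r2 m[S→φ1] = [3, 3, 2]
r2 m[S→φ2] = [5, 2, 2]
r2 m[S→φ5] = [4, 3, 2]
r3 m[φ0→M] = [10, 9, 14]
r3 m[φ0→E] = [7, 6, 9]
r3 m[φ1→M] = [4, 4, 3]
r3 m[φ1→S] = [8, 6, 9]
r3 m[φ2→H] = [4, 3, 6]
r3 m[φ2→S] = [2, 3, 3]
r3 m[φ3→M] = [10, 9, 11]
r3 m[φ3→E] = [7, 7, 6]
r3 m[φ4→H] = [10, 11, 9]
r3 m[φ4→E] = [2, 3, 6]
r3 m[φ5→E] = [6, 3, 4]
r3 m[φ5→S] = [10, 9, 9]
r3 m[M→φ0] = [6, 5, 7]
r3 m[M→φ1] = [6, 5, 11]
r3 m[M→φ3] = [2, 2, 6]
r3 m[H→φ2] = [1, 4, 1]
r3 m[H→φ4] = [2, 1, 1]
r3 m[E→φ0] = [9, 8, 10]
r3 m[E→φ3] = [5, 4, 9]
r3 m[E→φ4] = [9, 7, 8]
r3 m[E→φ5] = [7, 8, 12]
r3 m[S→φ1] = [3, 3, 2]
r3 m[S→φ2] = [5, 2, 2]
r3 m[S→φ5] = [4, 3, 2]

message @ round 3 = [2, 2, 6]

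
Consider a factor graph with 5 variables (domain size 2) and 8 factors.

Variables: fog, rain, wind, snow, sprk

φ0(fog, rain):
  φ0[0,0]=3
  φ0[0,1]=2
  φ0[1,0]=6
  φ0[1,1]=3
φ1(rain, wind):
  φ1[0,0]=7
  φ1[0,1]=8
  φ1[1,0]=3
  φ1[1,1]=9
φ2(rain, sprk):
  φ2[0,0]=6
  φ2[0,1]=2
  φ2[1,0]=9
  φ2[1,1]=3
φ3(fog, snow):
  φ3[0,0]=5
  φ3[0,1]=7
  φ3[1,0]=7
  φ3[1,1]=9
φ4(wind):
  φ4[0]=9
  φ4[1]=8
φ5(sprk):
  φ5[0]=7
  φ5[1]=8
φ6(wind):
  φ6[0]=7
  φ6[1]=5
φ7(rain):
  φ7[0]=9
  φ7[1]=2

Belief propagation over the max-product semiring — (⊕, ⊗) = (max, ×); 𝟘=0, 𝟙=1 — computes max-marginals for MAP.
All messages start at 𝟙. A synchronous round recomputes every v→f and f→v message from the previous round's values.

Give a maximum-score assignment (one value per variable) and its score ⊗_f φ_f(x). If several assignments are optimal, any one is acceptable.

assignment: (fog=1, rain=0, wind=0, snow=1, sprk=0); score = 9001692

init: all messages = 𝟙 over 2 values
r1 m[φ0→fog] = [3, 6]
r1 m[φ0→rain] = [6, 3]
r1 m[φ1→rain] = [8, 9]
r1 m[φ1→wind] = [7, 9]
r1 m[φ2→rain] = [6, 9]
r1 m[φ2→sprk] = [9, 3]
r1 m[φ3→fog] = [7, 9]
r1 m[φ3→snow] = [7, 9]
r1 m[φ4→wind] = [9, 8]
r1 m[φ5→sprk] = [7, 8]
r1 m[φ6→wind] = [7, 5]
r1 m[φ7→rain] = [9, 2]
r1 m[fog→φ0] = [1, 1]
r1 m[fog→φ3] = [1, 1]
r1 m[rain→φ0] = [1, 1]
r1 m[rain→φ1] = [1, 1]
r1 m[rain→φ2] = [1, 1]
r1 m[rain→φ7] = [1, 1]
r1 m[wind→φ1] = [1, 1]
r1 m[wind→φ4] = [1, 1]
r1 m[wind→φ6] = [1, 1]
r1 m[snow→φ3] = [1, 1]
r1 m[sprk→φ2] = [1, 1]
r1 m[sprk→φ5] = [1, 1]
r2 m[φ0→fog] = [3, 6]
r2 m[φ0→rain] = [6, 3]
r2 m[φ1→rain] = [8, 9]
r2 m[φ1→wind] = [7, 9]
r2 m[φ2→rain] = [6, 9]
r2 m[φ2→sprk] = [9, 3]
r2 m[φ3→fog] = [7, 9]
r2 m[φ3→snow] = [7, 9]
r2 m[φ4→wind] = [9, 8]
r2 m[φ5→sprk] = [7, 8]
r2 m[φ6→wind] = [7, 5]
r2 m[φ7→rain] = [9, 2]
r2 m[fog→φ0] = [7, 9]
r2 m[fog→φ3] = [3, 6]
r2 m[rain→φ0] = [432, 162]
r2 m[rain→φ1] = [324, 54]
r2 m[rain→φ2] = [432, 54]
r2 m[rain→φ7] = [288, 243]
r2 m[wind→φ1] = [63, 40]
r2 m[wind→φ4] = [49, 45]
r2 m[wind→φ6] = [63, 72]
r2 m[snow→φ3] = [1, 1]
r2 m[sprk→φ2] = [7, 8]
r2 m[sprk→φ5] = [9, 3]
r3 m[φ0→fog] = [1296, 2592]
r3 m[φ0→rain] = [54, 27]
r3 m[φ1→rain] = [441, 360]
r3 m[φ1→wind] = [2268, 2592]
r3 m[φ2→rain] = [42, 63]
r3 m[φ2→sprk] = [2592, 864]
r3 m[φ3→fog] = [7, 9]
r3 m[φ3→snow] = [42, 54]
r3 m[φ4→wind] = [9, 8]
r3 m[φ5→sprk] = [7, 8]
r3 m[φ6→wind] = [7, 5]
r3 m[φ7→rain] = [9, 2]
r3 m[fog→φ0] = [7, 9]
r3 m[fog→φ3] = [3, 6]
r3 m[rain→φ0] = [432, 162]
r3 m[rain→φ1] = [324, 54]
r3 m[rain→φ2] = [432, 54]
r3 m[rain→φ7] = [288, 243]
r3 m[wind→φ1] = [63, 40]
r3 m[wind→φ4] = [49, 45]
r3 m[wind→φ6] = [63, 72]
r3 m[snow→φ3] = [1, 1]
r3 m[sprk→φ2] = [7, 8]
r3 m[sprk→φ5] = [9, 3]
r4 m[φ0→fog] = [1296, 2592]
r4 m[φ0→rain] = [54, 27]
r4 m[φ1→rain] = [441, 360]
r4 m[φ1→wind] = [2268, 2592]
r4 m[φ2→rain] = [42, 63]
r4 m[φ2→sprk] = [2592, 864]
r4 m[φ3→fog] = [7, 9]
r4 m[φ3→snow] = [42, 54]
r4 m[φ4→wind] = [9, 8]
r4 m[φ5→sprk] = [7, 8]
r4 m[φ6→wind] = [7, 5]
r4 m[φ7→rain] = [9, 2]
r4 m[fog→φ0] = [7, 9]
r4 m[fog→φ3] = [1296, 2592]
r4 m[rain→φ0] = [166698, 45360]
r4 m[rain→φ1] = [20412, 3402]
r4 m[rain→φ2] = [214326, 19440]
r4 m[rain→φ7] = [1000188, 612360]
r4 m[wind→φ1] = [63, 40]
r4 m[wind→φ4] = [15876, 12960]
r4 m[wind→φ6] = [20412, 20736]
r4 m[snow→φ3] = [1, 1]
r4 m[sprk→φ2] = [7, 8]
r4 m[sprk→φ5] = [2592, 864]
r5 m[φ0→fog] = [500094, 1000188]
r5 m[φ0→rain] = [54, 27]
r5 m[φ1→rain] = [441, 360]
r5 m[φ1→wind] = [142884, 163296]
r5 m[φ2→rain] = [42, 63]
r5 m[φ2→sprk] = [1285956, 428652]
r5 m[φ3→fog] = [7, 9]
r5 m[φ3→snow] = [18144, 23328]
r5 m[φ4→wind] = [9, 8]
r5 m[φ5→sprk] = [7, 8]
r5 m[φ6→wind] = [7, 5]
r5 m[φ7→rain] = [9, 2]
r5 m[fog→φ0] = [7, 9]
r5 m[fog→φ3] = [1296, 2592]
r5 m[rain→φ0] = [166698, 45360]
r5 m[rain→φ1] = [20412, 3402]
r5 m[rain→φ2] = [214326, 19440]
r5 m[rain→φ7] = [1000188, 612360]
r5 m[wind→φ1] = [63, 40]
r5 m[wind→φ4] = [15876, 12960]
r5 m[wind→φ6] = [20412, 20736]
r5 m[snow→φ3] = [1, 1]
r5 m[sprk→φ2] = [7, 8]
r5 m[sprk→φ5] = [2592, 864]
r6 m[φ0→fog] = [500094, 1000188]
r6 m[φ0→rain] = [54, 27]
r6 m[φ1→rain] = [441, 360]
r6 m[φ1→wind] = [142884, 163296]
r6 m[φ2→rain] = [42, 63]
r6 m[φ2→sprk] = [1285956, 428652]
r6 m[φ3→fog] = [7, 9]
r6 m[φ3→snow] = [18144, 23328]
r6 m[φ4→wind] = [9, 8]
r6 m[φ5→sprk] = [7, 8]
r6 m[φ6→wind] = [7, 5]
r6 m[φ7→rain] = [9, 2]
r6 m[fog→φ0] = [7, 9]
r6 m[fog→φ3] = [500094, 1000188]
r6 m[rain→φ0] = [166698, 45360]
r6 m[rain→φ1] = [20412, 3402]
r6 m[rain→φ2] = [214326, 19440]
r6 m[rain→φ7] = [1000188, 612360]
r6 m[wind→φ1] = [63, 40]
r6 m[wind→φ4] = [1000188, 816480]
r6 m[wind→φ6] = [1285956, 1306368]
r6 m[snow→φ3] = [1, 1]
r6 m[sprk→φ2] = [7, 8]
r6 m[sprk→φ5] = [1285956, 428652]
r7 m[φ0→fog] = [500094, 1000188]
r7 m[φ0→rain] = [54, 27]
r7 m[φ1→rain] = [441, 360]
r7 m[φ1→wind] = [142884, 163296]
r7 m[φ2→rain] = [42, 63]
r7 m[φ2→sprk] = [1285956, 428652]
r7 m[φ3→fog] = [7, 9]
r7 m[φ3→snow] = [7001316, 9001692]
r7 m[φ4→wind] = [9, 8]
r7 m[φ5→sprk] = [7, 8]
r7 m[φ6→wind] = [7, 5]
r7 m[φ7→rain] = [9, 2]
r7 m[fog→φ0] = [7, 9]
r7 m[fog→φ3] = [500094, 1000188]
r7 m[rain→φ0] = [166698, 45360]
r7 m[rain→φ1] = [20412, 3402]
r7 m[rain→φ2] = [214326, 19440]
r7 m[rain→φ7] = [1000188, 612360]
r7 m[wind→φ1] = [63, 40]
r7 m[wind→φ4] = [1000188, 816480]
r7 m[wind→φ6] = [1285956, 1306368]
r7 m[snow→φ3] = [1, 1]
r7 m[sprk→φ2] = [7, 8]
r7 m[sprk→φ5] = [1285956, 428652]
r8 m[φ0→fog] = [500094, 1000188]
r8 m[φ0→rain] = [54, 27]
r8 m[φ1→rain] = [441, 360]
r8 m[φ1→wind] = [142884, 163296]
r8 m[φ2→rain] = [42, 63]
r8 m[φ2→sprk] = [1285956, 428652]
r8 m[φ3→fog] = [7, 9]
r8 m[φ3→snow] = [7001316, 9001692]
r8 m[φ4→wind] = [9, 8]
r8 m[φ5→sprk] = [7, 8]
r8 m[φ6→wind] = [7, 5]
r8 m[φ7→rain] = [9, 2]
r8 m[fog→φ0] = [7, 9]
r8 m[fog→φ3] = [500094, 1000188]
r8 m[rain→φ0] = [166698, 45360]
r8 m[rain→φ1] = [20412, 3402]
r8 m[rain→φ2] = [214326, 19440]
r8 m[rain→φ7] = [1000188, 612360]
r8 m[wind→φ1] = [63, 40]
r8 m[wind→φ4] = [1000188, 816480]
r8 m[wind→φ6] = [1285956, 1306368]
r8 m[snow→φ3] = [1, 1]
r8 m[sprk→φ2] = [7, 8]
r8 m[sprk→φ5] = [1285956, 428652]
fixed point reached at round 8
traceback from fog: (fog=1, rain=0, wind=0, snow=1, sprk=0), score=9001692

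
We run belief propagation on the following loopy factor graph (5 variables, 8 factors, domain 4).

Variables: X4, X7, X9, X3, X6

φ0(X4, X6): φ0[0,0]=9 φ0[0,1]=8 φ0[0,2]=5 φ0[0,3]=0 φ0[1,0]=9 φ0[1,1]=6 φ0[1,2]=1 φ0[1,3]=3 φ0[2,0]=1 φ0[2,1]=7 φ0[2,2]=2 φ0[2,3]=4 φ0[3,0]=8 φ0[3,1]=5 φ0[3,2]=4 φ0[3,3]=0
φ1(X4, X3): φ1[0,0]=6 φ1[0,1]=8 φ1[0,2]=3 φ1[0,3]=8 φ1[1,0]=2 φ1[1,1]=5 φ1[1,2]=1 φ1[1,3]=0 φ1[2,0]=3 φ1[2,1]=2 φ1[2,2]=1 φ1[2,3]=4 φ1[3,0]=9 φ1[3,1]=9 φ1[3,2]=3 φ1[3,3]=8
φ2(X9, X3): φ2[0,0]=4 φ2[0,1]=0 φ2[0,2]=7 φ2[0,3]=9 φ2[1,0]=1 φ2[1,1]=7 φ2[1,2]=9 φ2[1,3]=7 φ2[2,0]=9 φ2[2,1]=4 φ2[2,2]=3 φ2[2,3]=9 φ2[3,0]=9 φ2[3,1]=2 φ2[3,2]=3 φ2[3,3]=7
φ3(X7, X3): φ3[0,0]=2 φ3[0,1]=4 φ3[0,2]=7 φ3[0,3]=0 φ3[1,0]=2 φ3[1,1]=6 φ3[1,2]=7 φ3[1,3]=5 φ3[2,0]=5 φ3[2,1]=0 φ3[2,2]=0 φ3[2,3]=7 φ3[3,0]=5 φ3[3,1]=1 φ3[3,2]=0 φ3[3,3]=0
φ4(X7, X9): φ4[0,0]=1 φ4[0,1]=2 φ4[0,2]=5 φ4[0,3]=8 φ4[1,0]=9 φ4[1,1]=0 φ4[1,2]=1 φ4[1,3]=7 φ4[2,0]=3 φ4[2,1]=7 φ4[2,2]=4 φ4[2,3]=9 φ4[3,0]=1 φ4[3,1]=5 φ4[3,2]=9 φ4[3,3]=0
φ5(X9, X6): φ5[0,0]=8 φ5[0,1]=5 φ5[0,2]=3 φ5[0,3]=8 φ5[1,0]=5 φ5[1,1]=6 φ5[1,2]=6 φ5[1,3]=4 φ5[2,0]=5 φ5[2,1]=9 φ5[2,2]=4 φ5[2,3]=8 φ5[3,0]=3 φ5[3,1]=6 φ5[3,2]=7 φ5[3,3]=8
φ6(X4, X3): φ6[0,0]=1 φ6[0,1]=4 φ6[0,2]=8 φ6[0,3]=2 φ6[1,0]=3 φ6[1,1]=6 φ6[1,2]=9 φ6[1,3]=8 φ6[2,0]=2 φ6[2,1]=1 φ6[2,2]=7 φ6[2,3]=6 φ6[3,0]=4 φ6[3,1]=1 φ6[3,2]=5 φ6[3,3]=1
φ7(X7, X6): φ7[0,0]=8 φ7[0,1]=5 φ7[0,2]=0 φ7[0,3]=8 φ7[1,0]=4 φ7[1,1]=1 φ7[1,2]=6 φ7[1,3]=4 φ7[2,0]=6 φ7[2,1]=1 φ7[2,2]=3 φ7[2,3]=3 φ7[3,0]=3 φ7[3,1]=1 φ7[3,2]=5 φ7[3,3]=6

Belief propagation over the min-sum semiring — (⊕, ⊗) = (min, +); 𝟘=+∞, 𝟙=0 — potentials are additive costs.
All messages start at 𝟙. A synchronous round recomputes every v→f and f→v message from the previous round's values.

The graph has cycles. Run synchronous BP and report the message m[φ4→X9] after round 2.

message @ round 2 = [1, 0, 1, 0]

init: all messages = 𝟙 over 4 values
r1 m[φ0→X4] = [0, 1, 1, 0]
r1 m[φ0→X6] = [1, 5, 1, 0]
r1 m[φ1→X4] = [3, 0, 1, 3]
r1 m[φ1→X3] = [2, 2, 1, 0]
r1 m[φ2→X9] = [0, 1, 3, 2]
r1 m[φ2→X3] = [1, 0, 3, 7]
r1 m[φ3→X7] = [0, 2, 0, 0]
r1 m[φ3→X3] = [2, 0, 0, 0]
r1 m[φ4→X7] = [1, 0, 3, 0]
r1 m[φ4→X9] = [1, 0, 1, 0]
r1 m[φ5→X9] = [3, 4, 4, 3]
r1 m[φ5→X6] = [3, 5, 3, 4]
r1 m[φ6→X4] = [1, 3, 1, 1]
r1 m[φ6→X3] = [1, 1, 5, 1]
r1 m[φ7→X7] = [0, 1, 1, 1]
r1 m[φ7→X6] = [3, 1, 0, 3]
r1 m[X4→φ0] = [0, 0, 0, 0]
r1 m[X4→φ1] = [0, 0, 0, 0]
r1 m[X4→φ6] = [0, 0, 0, 0]
r1 m[X7→φ3] = [0, 0, 0, 0]
r1 m[X7→φ4] = [0, 0, 0, 0]
r1 m[X7→φ7] = [0, 0, 0, 0]
r1 m[X9→φ2] = [0, 0, 0, 0]
r1 m[X9→φ4] = [0, 0, 0, 0]
r1 m[X9→φ5] = [0, 0, 0, 0]
r1 m[X3→φ1] = [0, 0, 0, 0]
r1 m[X3→φ2] = [0, 0, 0, 0]
r1 m[X3→φ3] = [0, 0, 0, 0]
r1 m[X3→φ6] = [0, 0, 0, 0]
r1 m[X6→φ0] = [0, 0, 0, 0]
r1 m[X6→φ5] = [0, 0, 0, 0]
r1 m[X6→φ7] = [0, 0, 0, 0]
r2 m[φ0→X4] = [0, 1, 1, 0]
r2 m[φ0→X6] = [1, 5, 1, 0]
r2 m[φ1→X4] = [3, 0, 1, 3]
r2 m[φ1→X3] = [2, 2, 1, 0]
r2 m[φ2→X9] = [0, 1, 3, 2]
r2 m[φ2→X3] = [1, 0, 3, 7]
r2 m[φ3→X7] = [0, 2, 0, 0]
r2 m[φ3→X3] = [2, 0, 0, 0]
r2 m[φ4→X7] = [1, 0, 3, 0]
r2 m[φ4→X9] = [1, 0, 1, 0]
r2 m[φ5→X9] = [3, 4, 4, 3]
r2 m[φ5→X6] = [3, 5, 3, 4]
r2 m[φ6→X4] = [1, 3, 1, 1]
r2 m[φ6→X3] = [1, 1, 5, 1]
r2 m[φ7→X7] = [0, 1, 1, 1]
r2 m[φ7→X6] = [3, 1, 0, 3]
r2 m[X4→φ0] = [4, 3, 2, 4]
r2 m[X4→φ1] = [1, 4, 2, 1]
r2 m[X4→φ6] = [3, 1, 2, 3]
r2 m[X7→φ3] = [1, 1, 4, 1]
r2 m[X7→φ4] = [0, 3, 1, 1]
r2 m[X7→φ7] = [1, 2, 3, 0]
r2 m[X9→φ2] = [4, 4, 5, 3]
r2 m[X9→φ4] = [3, 5, 7, 5]
r2 m[X9→φ5] = [1, 1, 4, 2]
r2 m[X3→φ1] = [4, 1, 8, 8]
r2 m[X3→φ2] = [5, 3, 6, 1]
r2 m[X3→φ3] = [4, 3, 9, 8]
r2 m[X3→φ6] = [5, 2, 4, 7]
r2 m[X6→φ0] = [6, 6, 3, 7]
r2 m[X6→φ5] = [4, 6, 1, 3]
r2 m[X6→φ7] = [4, 10, 4, 4]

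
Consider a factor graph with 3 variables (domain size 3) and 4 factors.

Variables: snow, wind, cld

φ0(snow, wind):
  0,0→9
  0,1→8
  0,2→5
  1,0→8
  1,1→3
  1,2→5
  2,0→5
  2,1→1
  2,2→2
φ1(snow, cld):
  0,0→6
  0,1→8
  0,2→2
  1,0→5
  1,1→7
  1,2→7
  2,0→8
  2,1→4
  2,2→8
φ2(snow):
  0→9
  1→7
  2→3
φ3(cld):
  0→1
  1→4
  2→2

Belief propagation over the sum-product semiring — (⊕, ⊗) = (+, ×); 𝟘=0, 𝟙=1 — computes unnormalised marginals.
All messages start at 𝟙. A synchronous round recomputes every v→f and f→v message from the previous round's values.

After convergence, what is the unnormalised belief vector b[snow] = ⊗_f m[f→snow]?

b[snow] = [8316, 5264, 960]

init: all messages = 𝟙 over 3 values
r1 m[φ0→snow] = [22, 16, 8]
r1 m[φ0→wind] = [22, 12, 12]
r1 m[φ1→snow] = [16, 19, 20]
r1 m[φ1→cld] = [19, 19, 17]
r1 m[φ2→snow] = [9, 7, 3]
r1 m[φ3→cld] = [1, 4, 2]
r1 m[snow→φ0] = [1, 1, 1]
r1 m[snow→φ1] = [1, 1, 1]
r1 m[snow→φ2] = [1, 1, 1]
r1 m[wind→φ0] = [1, 1, 1]
r1 m[cld→φ1] = [1, 1, 1]
r1 m[cld→φ3] = [1, 1, 1]
r2 m[φ0→snow] = [22, 16, 8]
r2 m[φ0→wind] = [22, 12, 12]
r2 m[φ1→snow] = [16, 19, 20]
r2 m[φ1→cld] = [19, 19, 17]
r2 m[φ2→snow] = [9, 7, 3]
r2 m[φ3→cld] = [1, 4, 2]
r2 m[snow→φ0] = [144, 133, 60]
r2 m[snow→φ1] = [198, 112, 24]
r2 m[snow→φ2] = [352, 304, 160]
r2 m[wind→φ0] = [1, 1, 1]
r2 m[cld→φ1] = [1, 4, 2]
r2 m[cld→φ3] = [19, 19, 17]
r3 m[φ0→snow] = [22, 16, 8]
r3 m[φ0→wind] = [2660, 1611, 1505]
r3 m[φ1→snow] = [42, 47, 40]
r3 m[φ1→cld] = [1940, 2464, 1372]
r3 m[φ2→snow] = [9, 7, 3]
r3 m[φ3→cld] = [1, 4, 2]
r3 m[snow→φ0] = [144, 133, 60]
r3 m[snow→φ1] = [198, 112, 24]
r3 m[snow→φ2] = [352, 304, 160]
r3 m[wind→φ0] = [1, 1, 1]
r3 m[cld→φ1] = [1, 4, 2]
r3 m[cld→φ3] = [19, 19, 17]
r4 m[φ0→snow] = [22, 16, 8]
r4 m[φ0→wind] = [2660, 1611, 1505]
r4 m[φ1→snow] = [42, 47, 40]
r4 m[φ1→cld] = [1940, 2464, 1372]
r4 m[φ2→snow] = [9, 7, 3]
r4 m[φ3→cld] = [1, 4, 2]
r4 m[snow→φ0] = [378, 329, 120]
r4 m[snow→φ1] = [198, 112, 24]
r4 m[snow→φ2] = [924, 752, 320]
r4 m[wind→φ0] = [1, 1, 1]
r4 m[cld→φ1] = [1, 4, 2]
r4 m[cld→φ3] = [1940, 2464, 1372]
r5 m[φ0→snow] = [22, 16, 8]
r5 m[φ0→wind] = [6634, 4131, 3775]
r5 m[φ1→snow] = [42, 47, 40]
r5 m[φ1→cld] = [1940, 2464, 1372]
r5 m[φ2→snow] = [9, 7, 3]
r5 m[φ3→cld] = [1, 4, 2]
r5 m[snow→φ0] = [378, 329, 120]
r5 m[snow→φ1] = [198, 112, 24]
r5 m[snow→φ2] = [924, 752, 320]
r5 m[wind→φ0] = [1, 1, 1]
r5 m[cld→φ1] = [1, 4, 2]
r5 m[cld→φ3] = [1940, 2464, 1372]
r6 m[φ0→snow] = [22, 16, 8]
r6 m[φ0→wind] = [6634, 4131, 3775]
r6 m[φ1→snow] = [42, 47, 40]
r6 m[φ1→cld] = [1940, 2464, 1372]
r6 m[φ2→snow] = [9, 7, 3]
r6 m[φ3→cld] = [1, 4, 2]
r6 m[snow→φ0] = [378, 329, 120]
r6 m[snow→φ1] = [198, 112, 24]
r6 m[snow→φ2] = [924, 752, 320]
r6 m[wind→φ0] = [1, 1, 1]
r6 m[cld→φ1] = [1, 4, 2]
r6 m[cld→φ3] = [1940, 2464, 1372]
fixed point reached at round 6
b[snow] = ⊗ incoming = [8316, 5264, 960]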